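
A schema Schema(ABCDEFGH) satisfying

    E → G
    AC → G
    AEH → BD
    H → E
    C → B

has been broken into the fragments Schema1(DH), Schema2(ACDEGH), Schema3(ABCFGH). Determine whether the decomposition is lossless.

Yes

Chase test. Columns are ABCDEFGH; row i has aⱼ where attribute j ∈ Schemai, else bᵢⱼ.
Initial tableau (one row per fragment):
  row 1: b11 b12 b13 a4 b15 b16 b17 a8
  row 2: a1 b22 a3 a4 a5 b26 a7 a8
  row 3: a1 a2 a3 b34 b35 a6 a7 a8
Rows 1 and 2 agree on H; apply H→E and equate their E entries.
Rows 1 and 3 agree on H; apply H→E and equate their E entries.
Rows 2 and 3 agree on C; apply C→B and equate their B entries.
Rows 1 and 2 agree on E; apply E→G and equate their G entries.
Rows 2 and 3 agree on AEH; apply AEH→BD and equate their BD entries.
Row 3 is now all distinguished symbols — the join is lossless.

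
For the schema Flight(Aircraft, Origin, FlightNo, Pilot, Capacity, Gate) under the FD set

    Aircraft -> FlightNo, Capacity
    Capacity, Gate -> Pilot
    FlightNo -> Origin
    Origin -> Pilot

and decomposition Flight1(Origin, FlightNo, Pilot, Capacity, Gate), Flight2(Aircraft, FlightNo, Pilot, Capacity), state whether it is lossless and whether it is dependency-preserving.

lossy but dependency-preserving

Lossless test: (FlightNo, Pilot, Capacity)⁺ = {Origin, FlightNo, Pilot, Capacity}, which is a superkey of neither fragment — lossy.
Dependency preservation: every FD's attributes lie within a single fragment, so each can be enforced locally — preserved.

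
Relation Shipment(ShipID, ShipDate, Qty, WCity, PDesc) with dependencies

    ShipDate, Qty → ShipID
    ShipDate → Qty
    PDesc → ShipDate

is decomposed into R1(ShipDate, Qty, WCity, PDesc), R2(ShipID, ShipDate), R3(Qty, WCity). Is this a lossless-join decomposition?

Yes

Chase test. Columns are ShipID, ShipDate, Qty, WCity, PDesc; row i has aⱼ where attribute j ∈ Ri, else bᵢⱼ.
Initial tableau (one row per fragment):
  row 1: b11 a2 a3 a4 a5
  row 2: a1 a2 b23 b24 b25
  row 3: b31 b32 a3 a4 b35
Rows 1 and 2 agree on ShipDate; apply ShipDate→Qty and equate their Qty entries.
Rows 1 and 2 agree on ShipDate, Qty; apply ShipDate, Qty→ShipID and equate their ShipID entries.
Row 1 is now all distinguished symbols — the join is lossless.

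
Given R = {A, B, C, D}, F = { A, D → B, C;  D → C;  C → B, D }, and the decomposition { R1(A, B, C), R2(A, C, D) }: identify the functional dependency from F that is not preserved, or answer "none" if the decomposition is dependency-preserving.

A, D → B, C: restricted closure across fragments reaches B, C.
D → C lies within R2.
C → B, D: restricted closure across fragments reaches B, D.
Every dependency is enforceable on the fragments, so the decomposition is dependency-preserving.

none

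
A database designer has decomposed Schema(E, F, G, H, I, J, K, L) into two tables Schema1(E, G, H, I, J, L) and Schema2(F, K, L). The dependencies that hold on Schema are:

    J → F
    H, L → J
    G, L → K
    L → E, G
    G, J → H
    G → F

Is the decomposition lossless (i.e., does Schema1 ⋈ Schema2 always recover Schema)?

Yes

Common attributes: Schema1 ∩ Schema2 = {L}.
Closure of {L}: L → E, G applies, adding E, G; G → F applies, adding F; G, L → K applies, adding K. So (L)⁺ = {E, F, G, K, L}.
This closure contains every attribute of Schema2, so Schema1 ∩ Schema2 → Schema2. The join is lossless.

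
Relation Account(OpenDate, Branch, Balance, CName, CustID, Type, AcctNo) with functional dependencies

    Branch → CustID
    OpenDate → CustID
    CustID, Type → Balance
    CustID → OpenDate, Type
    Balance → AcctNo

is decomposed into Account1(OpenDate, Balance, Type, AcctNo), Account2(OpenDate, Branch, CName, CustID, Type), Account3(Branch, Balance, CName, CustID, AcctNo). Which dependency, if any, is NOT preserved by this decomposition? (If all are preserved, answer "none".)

Branch → CustID lies within Account2.
OpenDate → CustID lies within Account2.
CustID, Type → Balance: restricted closure across fragments reaches Balance.
CustID → OpenDate, Type lies within Account2.
Balance → AcctNo lies within Account1.
Every dependency is enforceable on the fragments, so the decomposition is dependency-preserving.

none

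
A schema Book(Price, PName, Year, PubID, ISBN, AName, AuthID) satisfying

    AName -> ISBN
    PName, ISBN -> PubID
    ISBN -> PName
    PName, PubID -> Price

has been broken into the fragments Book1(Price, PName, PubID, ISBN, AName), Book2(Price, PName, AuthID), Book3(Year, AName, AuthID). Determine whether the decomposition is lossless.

Yes

Chase test. Columns are Price, PName, Year, PubID, ISBN, AName, AuthID; row i has aⱼ where attribute j ∈ Booki, else bᵢⱼ.
Initial tableau (one row per fragment):
  row 1: a1 a2 b13 a4 a5 a6 b17
  row 2: a1 a2 b23 b24 b25 b26 a7
  row 3: b31 b32 a3 b34 b35 a6 a7
Rows 1 and 3 agree on AName; apply AName→ISBN and equate their ISBN entries.
Rows 1 and 3 agree on ISBN; apply ISBN→PName and equate their PName entries.
Rows 1 and 3 agree on PName, ISBN; apply PName, ISBN→PubID and equate their PubID entries.
Rows 1 and 3 agree on PName, PubID; apply PName, PubID→Price and equate their Price entries.
Row 3 is now all distinguished symbols — the join is lossless.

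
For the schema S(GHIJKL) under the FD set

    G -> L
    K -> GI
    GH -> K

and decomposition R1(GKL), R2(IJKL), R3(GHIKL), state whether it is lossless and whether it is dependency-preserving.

Lossless test (chase): Rows 1 and 2 agree on K; apply K→GI and equate their GI entries. No row becomes fully distinguished — the join is lossy.
Dependency preservation: every FD's attributes lie within a single fragment, so each can be enforced locally — preserved.

lossy but dependency-preserving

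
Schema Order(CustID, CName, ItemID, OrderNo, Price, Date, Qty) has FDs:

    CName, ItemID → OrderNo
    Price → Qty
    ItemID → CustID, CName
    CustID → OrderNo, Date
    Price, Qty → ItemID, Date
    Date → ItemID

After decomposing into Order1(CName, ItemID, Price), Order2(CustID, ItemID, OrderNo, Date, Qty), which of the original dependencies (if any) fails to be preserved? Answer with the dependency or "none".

Check Price → Qty: no single fragment contains all of {Price, Qty}, and the restricted closure of {Price} across the fragments never reaches {Qty}.
CName, ItemID → OrderNo is preserved.
ItemID → CustID, CName is preserved.
CustID → OrderNo, Date is preserved.
Price, Qty → ItemID, Date is preserved.
Date → ItemID is preserved.

Price → Qty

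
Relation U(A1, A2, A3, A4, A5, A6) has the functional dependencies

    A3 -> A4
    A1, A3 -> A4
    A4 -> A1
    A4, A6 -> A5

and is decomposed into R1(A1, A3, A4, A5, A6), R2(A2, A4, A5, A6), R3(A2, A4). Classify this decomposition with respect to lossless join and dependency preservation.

lossy but dependency-preserving

Lossless test (chase): Rows 1 and 2 agree on A4; apply A4→A1 and equate their A1 entries. Rows 1 and 3 agree on A4; apply A4→A1 and equate their A1 entries. No row becomes fully distinguished — the join is lossy.
Dependency preservation: every FD's attributes lie within a single fragment, so each can be enforced locally — preserved.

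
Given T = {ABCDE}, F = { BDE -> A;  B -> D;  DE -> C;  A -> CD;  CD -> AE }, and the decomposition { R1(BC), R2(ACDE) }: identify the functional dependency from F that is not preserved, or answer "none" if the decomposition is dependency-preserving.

B -> D

Check B → D: no single fragment contains all of {BD}, and the restricted closure of {B} across the fragments never reaches {D}.
BDE → A is preserved.
DE → C is preserved.
A → CD is preserved.
CD → AE is preserved.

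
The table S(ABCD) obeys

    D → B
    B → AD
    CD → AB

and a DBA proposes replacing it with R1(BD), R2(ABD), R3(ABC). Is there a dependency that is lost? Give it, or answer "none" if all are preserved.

D → B lies within R1.
B → AD lies within R2.
CD → AB: restricted closure across fragments reaches AB.
Every dependency is enforceable on the fragments, so the decomposition is dependency-preserving.

none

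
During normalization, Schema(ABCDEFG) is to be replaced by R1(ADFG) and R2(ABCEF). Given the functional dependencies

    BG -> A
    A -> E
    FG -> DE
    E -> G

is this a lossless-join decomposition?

Common attributes: R1 ∩ R2 = {AF}.
Closure of {AF}: A → E applies, adding E; E → G applies, adding G; FG → DE applies, adding D. So (AF)⁺ = {ADEFG}.
This closure contains every attribute of R1, so R1 ∩ R2 → R1. The join is lossless.

Yes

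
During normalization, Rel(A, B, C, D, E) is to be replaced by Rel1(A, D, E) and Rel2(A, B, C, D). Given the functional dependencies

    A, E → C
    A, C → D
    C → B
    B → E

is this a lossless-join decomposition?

Common attributes: Rel1 ∩ Rel2 = {A, D}.
No dependency enlarges {A, D}, so (A, D)⁺ = {A, D}.
The closure contains neither all of Rel1 = {A, D, E} nor all of Rel2 = {A, B, C, D}, so the common attributes are not a superkey of either fragment. The join is lossy.

No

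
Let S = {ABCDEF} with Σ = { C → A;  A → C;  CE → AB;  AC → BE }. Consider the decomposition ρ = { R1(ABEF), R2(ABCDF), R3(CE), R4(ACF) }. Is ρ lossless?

Yes

Chase test. Columns are ABCDEF; row i has aⱼ where attribute j ∈ Ri, else bᵢⱼ.
Initial tableau (one row per fragment):
  row 1: a1 a2 b13 b14 a5 a6
  row 2: a1 a2 a3 a4 b25 a6
  row 3: b31 b32 a3 b34 a5 b36
  row 4: a1 b42 a3 b44 b45 a6
Rows 2 and 3 agree on C; apply C→A and equate their A entries.
Rows 1 and 2 agree on A; apply A→C and equate their C entries.
Rows 1 and 3 agree on CE; apply CE→AB and equate their AB entries.
Rows 1 and 2 agree on AC; apply AC→BE and equate their BE entries.
Rows 1 and 4 agree on AC; apply AC→BE and equate their BE entries.
Row 2 is now all distinguished symbols — the join is lossless.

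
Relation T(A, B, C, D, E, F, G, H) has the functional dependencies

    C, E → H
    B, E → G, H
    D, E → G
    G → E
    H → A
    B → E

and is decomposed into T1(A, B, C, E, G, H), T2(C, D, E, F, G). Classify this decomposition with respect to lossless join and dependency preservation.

Lossless test: (C, E, G)⁺ = {A, C, E, G, H}, which is a superkey of neither fragment — lossy.
Dependency preservation: every FD's attributes lie within a single fragment, so each can be enforced locally — preserved.

lossy but dependency-preserving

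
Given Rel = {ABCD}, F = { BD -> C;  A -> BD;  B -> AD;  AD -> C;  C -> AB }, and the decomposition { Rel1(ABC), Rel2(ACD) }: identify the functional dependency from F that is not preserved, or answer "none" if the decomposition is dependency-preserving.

none

BD → C: restricted closure across fragments reaches C.
A → BD: restricted closure across fragments reaches BD.
B → AD: restricted closure across fragments reaches AD.
AD → C lies within Rel2.
C → AB lies within Rel1.
Every dependency is enforceable on the fragments, so the decomposition is dependency-preserving.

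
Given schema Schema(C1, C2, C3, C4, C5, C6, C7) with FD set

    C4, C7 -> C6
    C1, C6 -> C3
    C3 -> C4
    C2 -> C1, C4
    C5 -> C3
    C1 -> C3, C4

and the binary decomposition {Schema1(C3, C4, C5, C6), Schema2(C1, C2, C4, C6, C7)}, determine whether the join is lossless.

Common attributes: Schema1 ∩ Schema2 = {C4, C6}.
No dependency enlarges {C4, C6}, so (C4, C6)⁺ = {C4, C6}.
The closure contains neither all of Schema1 = {C3, C4, C5, C6} nor all of Schema2 = {C1, C2, C4, C6, C7}, so the common attributes are not a superkey of either fragment. The join is lossy.

No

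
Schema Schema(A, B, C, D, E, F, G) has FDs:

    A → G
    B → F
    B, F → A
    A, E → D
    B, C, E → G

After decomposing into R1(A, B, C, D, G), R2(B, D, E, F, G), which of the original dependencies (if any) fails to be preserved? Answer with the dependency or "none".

Check A, E → D: no single fragment contains all of {A, D, E}, and the restricted closure of {A, E} across the fragments never reaches {D}.
A → G is preserved.
B → F is preserved.
B, F → A is preserved.
B, C, E → G is preserved.

A, E → D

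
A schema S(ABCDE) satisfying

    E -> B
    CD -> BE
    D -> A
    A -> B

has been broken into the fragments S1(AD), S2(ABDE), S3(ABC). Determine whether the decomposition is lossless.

Chase test. Columns are ABCDE; row i has aⱼ where attribute j ∈ Si, else bᵢⱼ.
Initial tableau (one row per fragment):
  row 1: a1 b12 b13 a4 b15
  row 2: a1 a2 b23 a4 a5
  row 3: a1 a2 a3 b34 b35
Rows 1 and 2 agree on A; apply A→B and equate their B entries.
No row becomes fully distinguished — the join is lossy.

No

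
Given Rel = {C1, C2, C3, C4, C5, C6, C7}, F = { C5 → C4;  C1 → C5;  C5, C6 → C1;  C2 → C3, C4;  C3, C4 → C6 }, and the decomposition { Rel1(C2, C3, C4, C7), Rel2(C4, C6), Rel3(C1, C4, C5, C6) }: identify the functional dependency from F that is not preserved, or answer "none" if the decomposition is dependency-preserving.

Check C3, C4 → C6: no single fragment contains all of {C3, C4, C6}, and the restricted closure of {C3, C4} across the fragments never reaches {C6}.
C5 → C4 is preserved.
C1 → C5 is preserved.
C5, C6 → C1 is preserved.
C2 → C3, C4 is preserved.

C3, C4 → C6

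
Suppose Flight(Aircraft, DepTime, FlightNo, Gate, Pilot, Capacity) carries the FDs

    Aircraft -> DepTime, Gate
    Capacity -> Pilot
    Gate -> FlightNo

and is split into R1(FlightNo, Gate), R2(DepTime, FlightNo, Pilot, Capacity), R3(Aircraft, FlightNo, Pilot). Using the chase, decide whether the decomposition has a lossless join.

No

Chase test. Columns are Aircraft, DepTime, FlightNo, Gate, Pilot, Capacity; row i has aⱼ where attribute j ∈ Ri, else bᵢⱼ.
Initial tableau (one row per fragment):
  row 1: b11 b12 a3 a4 b15 b16
  row 2: b21 a2 a3 b24 a5 a6
  row 3: a1 b32 a3 b34 a5 b36
No row becomes fully distinguished — the join is lossy.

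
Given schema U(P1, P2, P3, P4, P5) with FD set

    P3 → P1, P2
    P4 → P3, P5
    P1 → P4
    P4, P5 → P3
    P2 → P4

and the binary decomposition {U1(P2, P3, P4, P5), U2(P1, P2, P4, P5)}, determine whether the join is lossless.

Yes

Common attributes: U1 ∩ U2 = {P2, P4, P5}.
Closure of {P2, P4, P5}: P4 → P3, P5 applies, adding P3; P3 → P1, P2 applies, adding P1. So (P2, P4, P5)⁺ = {P1, P2, P3, P4, P5}.
This closure contains every attribute of U1, so U1 ∩ U2 → U1. The join is lossless.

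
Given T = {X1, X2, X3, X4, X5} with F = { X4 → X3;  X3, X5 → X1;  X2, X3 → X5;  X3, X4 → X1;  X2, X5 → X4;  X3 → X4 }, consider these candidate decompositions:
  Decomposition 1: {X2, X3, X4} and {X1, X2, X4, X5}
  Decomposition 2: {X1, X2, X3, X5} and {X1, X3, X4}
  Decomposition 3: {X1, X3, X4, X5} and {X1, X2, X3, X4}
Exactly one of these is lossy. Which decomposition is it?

Decomposition 3

Decomposition 1: common = {X2, X4}, closure = {X1, X2, X3, X4, X5} → lossless.
Decomposition 2: common = {X1, X3}, closure = {X1, X3, X4} → lossless.
Decomposition 3: common = {X1, X3, X4}, closure = {X1, X3, X4} → lossy.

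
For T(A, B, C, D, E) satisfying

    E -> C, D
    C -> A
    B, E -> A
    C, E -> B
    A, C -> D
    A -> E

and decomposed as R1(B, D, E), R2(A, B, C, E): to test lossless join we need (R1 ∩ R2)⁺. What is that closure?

R1 ∩ R2 = {B, E}.
E → C, D applies, adding C, D
C → A applies, adding A
Closure: {A, B, C, D, E}.

A, B, C, D, E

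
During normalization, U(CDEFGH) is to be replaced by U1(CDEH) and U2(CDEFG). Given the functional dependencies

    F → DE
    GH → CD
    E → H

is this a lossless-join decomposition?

Yes

Common attributes: U1 ∩ U2 = {CDE}.
Closure of {CDE}: E → H applies, adding H. So (CDE)⁺ = {CDEH}.
This closure contains every attribute of U1, so U1 ∩ U2 → U1. The join is lossless.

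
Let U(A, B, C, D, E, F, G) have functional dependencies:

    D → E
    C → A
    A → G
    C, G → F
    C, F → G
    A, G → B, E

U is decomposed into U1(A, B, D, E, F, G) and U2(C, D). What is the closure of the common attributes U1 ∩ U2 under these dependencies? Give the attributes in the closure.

D, E

U1 ∩ U2 = {D}.
D → E applies, adding E
Closure: {D, E}.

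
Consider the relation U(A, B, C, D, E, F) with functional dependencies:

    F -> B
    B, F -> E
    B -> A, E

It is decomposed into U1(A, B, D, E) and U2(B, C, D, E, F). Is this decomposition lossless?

Common attributes: U1 ∩ U2 = {B, D, E}.
Closure of {B, D, E}: B → A, E applies, adding A. So (B, D, E)⁺ = {A, B, D, E}.
This closure contains every attribute of U1, so U1 ∩ U2 → U1. The join is lossless.

Yes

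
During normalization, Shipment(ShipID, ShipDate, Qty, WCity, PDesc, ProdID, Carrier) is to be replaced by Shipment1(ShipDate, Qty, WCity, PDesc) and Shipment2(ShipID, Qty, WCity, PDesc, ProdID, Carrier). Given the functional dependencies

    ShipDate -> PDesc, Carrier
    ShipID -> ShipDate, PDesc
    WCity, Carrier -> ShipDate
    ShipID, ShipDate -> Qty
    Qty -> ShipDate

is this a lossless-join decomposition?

Common attributes: Shipment1 ∩ Shipment2 = {Qty, WCity, PDesc}.
Closure of {Qty, WCity, PDesc}: Qty → ShipDate applies, adding ShipDate; ShipDate → PDesc, Carrier applies, adding Carrier. So (Qty, WCity, PDesc)⁺ = {ShipDate, Qty, WCity, PDesc, Carrier}.
This closure contains every attribute of Shipment1, so Shipment1 ∩ Shipment2 → Shipment1. The join is lossless.

Yes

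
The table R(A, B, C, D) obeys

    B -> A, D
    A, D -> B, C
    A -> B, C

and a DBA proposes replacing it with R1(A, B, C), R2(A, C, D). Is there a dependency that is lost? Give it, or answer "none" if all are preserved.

B → A, D: restricted closure across fragments reaches A, D.
A, D → B, C: restricted closure across fragments reaches B, C.
A → B, C lies within R1.
Every dependency is enforceable on the fragments, so the decomposition is dependency-preserving.

none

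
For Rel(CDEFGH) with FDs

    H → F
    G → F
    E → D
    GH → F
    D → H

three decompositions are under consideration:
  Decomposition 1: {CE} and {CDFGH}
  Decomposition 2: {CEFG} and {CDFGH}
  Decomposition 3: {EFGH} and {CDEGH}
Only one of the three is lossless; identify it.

Decomposition 1: common = {C}, closure = {C} → lossy.
Decomposition 2: common = {CFG}, closure = {CFG} → lossy.
Decomposition 3: common = {EGH}, closure = {DEFGH} → lossless.

Decomposition 3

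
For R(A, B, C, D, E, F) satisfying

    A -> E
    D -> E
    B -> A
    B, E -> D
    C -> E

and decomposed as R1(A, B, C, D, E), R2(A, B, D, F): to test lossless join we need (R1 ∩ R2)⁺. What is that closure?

A, B, D, E

R1 ∩ R2 = {A, B, D}.
A → E applies, adding E
Closure: {A, B, D, E}.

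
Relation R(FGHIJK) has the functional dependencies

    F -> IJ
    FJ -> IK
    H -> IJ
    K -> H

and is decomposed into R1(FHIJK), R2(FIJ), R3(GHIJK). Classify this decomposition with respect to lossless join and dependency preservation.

lossy but dependency-preserving

Lossless test (chase): Rows 1 and 2 agree on FJ; apply FJ→IK and equate their IK entries. Rows 1 and 2 agree on K; apply K→H and equate their H entries. No row becomes fully distinguished — the join is lossy.
Dependency preservation: every FD's attributes lie within a single fragment, so each can be enforced locally — preserved.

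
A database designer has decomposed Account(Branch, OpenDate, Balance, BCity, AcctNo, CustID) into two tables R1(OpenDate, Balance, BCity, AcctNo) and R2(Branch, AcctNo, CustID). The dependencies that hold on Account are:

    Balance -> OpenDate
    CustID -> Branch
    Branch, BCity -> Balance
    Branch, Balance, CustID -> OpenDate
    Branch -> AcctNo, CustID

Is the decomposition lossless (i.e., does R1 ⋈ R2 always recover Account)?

No

Common attributes: R1 ∩ R2 = {AcctNo}.
No dependency enlarges {AcctNo}, so (AcctNo)⁺ = {AcctNo}.
The closure contains neither all of R1 = {OpenDate, Balance, BCity, AcctNo} nor all of R2 = {Branch, AcctNo, CustID}, so the common attributes are not a superkey of either fragment. The join is lossy.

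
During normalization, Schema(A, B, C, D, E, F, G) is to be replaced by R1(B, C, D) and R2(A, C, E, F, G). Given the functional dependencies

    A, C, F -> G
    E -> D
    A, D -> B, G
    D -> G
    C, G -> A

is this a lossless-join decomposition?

No

Common attributes: R1 ∩ R2 = {C}.
No dependency enlarges {C}, so (C)⁺ = {C}.
The closure contains neither all of R1 = {B, C, D} nor all of R2 = {A, C, E, F, G}, so the common attributes are not a superkey of either fragment. The join is lossy.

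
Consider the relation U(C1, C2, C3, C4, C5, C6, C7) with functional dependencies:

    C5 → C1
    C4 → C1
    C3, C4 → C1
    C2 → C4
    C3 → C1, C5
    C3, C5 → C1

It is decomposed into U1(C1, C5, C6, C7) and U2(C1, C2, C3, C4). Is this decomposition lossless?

Common attributes: U1 ∩ U2 = {C1}.
No dependency enlarges {C1}, so (C1)⁺ = {C1}.
The closure contains neither all of U1 = {C1, C5, C6, C7} nor all of U2 = {C1, C2, C3, C4}, so the common attributes are not a superkey of either fragment. The join is lossy.

No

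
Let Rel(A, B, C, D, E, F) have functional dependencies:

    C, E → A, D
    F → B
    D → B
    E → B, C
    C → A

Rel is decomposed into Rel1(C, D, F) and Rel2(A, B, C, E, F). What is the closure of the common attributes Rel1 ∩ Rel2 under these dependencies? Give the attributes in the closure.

A, B, C, F

Rel1 ∩ Rel2 = {C, F}.
F → B applies, adding B
C → A applies, adding A
Closure: {A, B, C, F}.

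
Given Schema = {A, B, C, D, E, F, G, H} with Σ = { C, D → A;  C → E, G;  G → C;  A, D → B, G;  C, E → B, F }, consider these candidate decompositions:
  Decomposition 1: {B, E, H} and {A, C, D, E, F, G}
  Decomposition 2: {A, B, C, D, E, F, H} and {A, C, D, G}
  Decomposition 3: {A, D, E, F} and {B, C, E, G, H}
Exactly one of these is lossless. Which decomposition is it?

Decomposition 2

Decomposition 1: common = {E}, closure = {E} → lossy.
Decomposition 2: common = {A, C, D}, closure = {A, B, C, D, E, F, G} → lossless.
Decomposition 3: common = {E}, closure = {E} → lossy.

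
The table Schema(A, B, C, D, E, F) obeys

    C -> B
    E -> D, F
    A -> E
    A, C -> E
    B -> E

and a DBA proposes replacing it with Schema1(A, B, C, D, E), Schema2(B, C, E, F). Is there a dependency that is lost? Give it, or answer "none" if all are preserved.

C → B lies within Schema1.
E → D, F: restricted closure across fragments reaches D, F.
A → E lies within Schema1.
A, C → E lies within Schema1.
B → E lies within Schema1.
Every dependency is enforceable on the fragments, so the decomposition is dependency-preserving.

none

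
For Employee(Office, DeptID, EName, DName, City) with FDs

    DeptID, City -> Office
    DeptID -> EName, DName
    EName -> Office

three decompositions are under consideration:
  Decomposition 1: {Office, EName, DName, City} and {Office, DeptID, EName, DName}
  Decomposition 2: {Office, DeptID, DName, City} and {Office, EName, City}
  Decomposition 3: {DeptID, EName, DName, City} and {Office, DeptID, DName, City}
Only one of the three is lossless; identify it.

Decomposition 3

Decomposition 1: common = {Office, EName, DName}, closure = {Office, EName, DName} → lossy.
Decomposition 2: common = {Office, City}, closure = {Office, City} → lossy.
Decomposition 3: common = {DeptID, DName, City}, closure = {Office, DeptID, EName, DName, City} → lossless.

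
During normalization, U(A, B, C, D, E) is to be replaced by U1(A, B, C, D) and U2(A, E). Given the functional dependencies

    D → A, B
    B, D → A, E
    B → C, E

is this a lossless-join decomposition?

No

Common attributes: U1 ∩ U2 = {A}.
No dependency enlarges {A}, so (A)⁺ = {A}.
The closure contains neither all of U1 = {A, B, C, D} nor all of U2 = {A, E}, so the common attributes are not a superkey of either fragment. The join is lossy.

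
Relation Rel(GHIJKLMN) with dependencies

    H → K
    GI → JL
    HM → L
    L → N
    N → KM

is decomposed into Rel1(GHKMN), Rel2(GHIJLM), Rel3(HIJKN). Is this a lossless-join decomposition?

Yes

Chase test. Columns are GHIJKLMN; row i has aⱼ where attribute j ∈ Reli, else bᵢⱼ.
Initial tableau (one row per fragment):
  row 1: a1 a2 b13 b14 a5 b16 a7 a8
  row 2: a1 a2 a3 a4 b25 a6 a7 b28
  row 3: b31 a2 a3 a4 a5 b36 b37 a8
Rows 1 and 2 agree on H; apply H→K and equate their K entries.
Rows 1 and 2 agree on HM; apply HM→L and equate their L entries.
Rows 1 and 2 agree on L; apply L→N and equate their N entries.
Rows 1 and 3 agree on N; apply N→KM and equate their KM entries.
Rows 1 and 3 agree on HM; apply HM→L and equate their L entries.
Row 2 is now all distinguished symbols — the join is lossless.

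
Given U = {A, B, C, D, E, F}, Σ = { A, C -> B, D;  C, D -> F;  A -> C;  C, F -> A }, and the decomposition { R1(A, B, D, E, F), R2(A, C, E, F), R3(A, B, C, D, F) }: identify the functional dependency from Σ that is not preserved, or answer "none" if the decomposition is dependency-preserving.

none

A, C → B, D lies within R3.
C, D → F lies within R3.
A → C lies within R2.
C, F → A lies within R2.
Every dependency is enforceable on the fragments, so the decomposition is dependency-preserving.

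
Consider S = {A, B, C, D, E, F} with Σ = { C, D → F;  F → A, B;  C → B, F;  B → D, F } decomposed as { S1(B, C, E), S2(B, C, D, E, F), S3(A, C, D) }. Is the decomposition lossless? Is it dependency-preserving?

lossless but not dependency-preserving

Lossless test (chase): Rows 2 and 3 agree on C, D; apply C, D→F and equate their F entries. Rows 2 and 3 agree on F; apply F→A, B and equate their A, B entries. Rows 1 and 2 agree on C; apply C→B, F and equate their B, F entries. Rows 1 and 2 agree on B; apply B→D, F and equate their D, F entries. Rows 1 and 2 agree on F; apply F→A, B and equate their A, B entries. Row 1 is now all distinguished symbols — the join is lossless.
Dependency preservation: the restricted closure of {F} across the fragments never reaches {A, B}, so F → A, B cannot be enforced without a join — not preserved.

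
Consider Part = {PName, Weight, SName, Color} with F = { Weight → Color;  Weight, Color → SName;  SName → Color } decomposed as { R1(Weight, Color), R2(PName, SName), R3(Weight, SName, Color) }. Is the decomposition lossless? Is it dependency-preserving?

lossy but dependency-preserving

Lossless test (chase): Rows 1 and 3 agree on Weight, Color; apply Weight, Color→SName and equate their SName entries. Rows 1 and 2 agree on SName; apply SName→Color and equate their Color entries. No row becomes fully distinguished — the join is lossy.
Dependency preservation: every FD's attributes lie within a single fragment, so each can be enforced locally — preserved.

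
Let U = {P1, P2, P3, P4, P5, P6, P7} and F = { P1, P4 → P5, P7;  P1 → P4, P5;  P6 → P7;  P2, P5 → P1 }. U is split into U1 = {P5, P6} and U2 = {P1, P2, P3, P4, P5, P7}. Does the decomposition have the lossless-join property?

Common attributes: U1 ∩ U2 = {P5}.
No dependency enlarges {P5}, so (P5)⁺ = {P5}.
The closure contains neither all of U1 = {P5, P6} nor all of U2 = {P1, P2, P3, P4, P5, P7}, so the common attributes are not a superkey of either fragment. The join is lossy.

No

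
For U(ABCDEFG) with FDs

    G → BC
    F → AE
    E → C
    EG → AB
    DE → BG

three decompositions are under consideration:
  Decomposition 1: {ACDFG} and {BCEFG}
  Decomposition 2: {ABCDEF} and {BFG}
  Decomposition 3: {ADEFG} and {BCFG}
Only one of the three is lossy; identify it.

Decomposition 1: common = {CFG}, closure = {ABCEFG} → lossless.
Decomposition 2: common = {BF}, closure = {ABCEF} → lossy.
Decomposition 3: common = {FG}, closure = {ABCEFG} → lossless.

Decomposition 2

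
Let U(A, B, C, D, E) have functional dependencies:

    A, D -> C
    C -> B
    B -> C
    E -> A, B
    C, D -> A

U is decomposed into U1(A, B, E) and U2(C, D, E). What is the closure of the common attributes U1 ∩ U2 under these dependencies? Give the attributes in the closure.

U1 ∩ U2 = {E}.
E → A, B applies, adding A, B
B → C applies, adding C
Closure: {A, B, C, E}.

A, B, C, E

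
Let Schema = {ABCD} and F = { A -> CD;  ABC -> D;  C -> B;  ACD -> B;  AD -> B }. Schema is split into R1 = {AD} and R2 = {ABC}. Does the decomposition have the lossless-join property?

Yes

Common attributes: R1 ∩ R2 = {A}.
Closure of {A}: A → CD applies, adding CD; C → B applies, adding B. So (A)⁺ = {ABCD}.
This closure contains every attribute of R1, so R1 ∩ R2 → R1. The join is lossless.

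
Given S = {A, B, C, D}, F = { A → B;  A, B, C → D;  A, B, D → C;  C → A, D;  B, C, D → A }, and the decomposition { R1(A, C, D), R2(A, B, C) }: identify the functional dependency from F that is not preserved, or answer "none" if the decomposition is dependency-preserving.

none

A → B lies within R2.
A, B, C → D: restricted closure across fragments reaches D.
A, B, D → C: restricted closure across fragments reaches C.
C → A, D lies within R1.
B, C, D → A: restricted closure across fragments reaches A.
Every dependency is enforceable on the fragments, so the decomposition is dependency-preserving.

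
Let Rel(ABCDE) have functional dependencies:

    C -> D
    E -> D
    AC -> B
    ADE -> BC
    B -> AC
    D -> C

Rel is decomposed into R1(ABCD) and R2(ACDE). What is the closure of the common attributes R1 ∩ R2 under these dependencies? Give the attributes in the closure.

R1 ∩ R2 = {ACD}.
AC → B applies, adding B
Closure: {ABCD}.

ABCD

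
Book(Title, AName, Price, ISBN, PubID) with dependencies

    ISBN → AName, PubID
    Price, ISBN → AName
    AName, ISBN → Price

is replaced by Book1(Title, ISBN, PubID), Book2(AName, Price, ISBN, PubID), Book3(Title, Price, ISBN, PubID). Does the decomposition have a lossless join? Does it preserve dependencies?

lossless and dependency-preserving

Lossless test (chase): Rows 1 and 2 agree on ISBN; apply ISBN→AName, PubID and equate their AName, PubID entries. Rows 1 and 3 agree on ISBN; apply ISBN→AName, PubID and equate their AName, PubID entries. Rows 1 and 2 agree on AName, ISBN; apply AName, ISBN→Price and equate their Price entries. Row 1 is now all distinguished symbols — the join is lossless.
Dependency preservation: every FD's attributes lie within a single fragment, so each can be enforced locally — preserved.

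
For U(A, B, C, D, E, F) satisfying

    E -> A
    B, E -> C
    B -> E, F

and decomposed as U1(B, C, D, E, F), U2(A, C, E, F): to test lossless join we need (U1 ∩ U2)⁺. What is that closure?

A, C, E, F

U1 ∩ U2 = {C, E, F}.
E → A applies, adding A
Closure: {A, C, E, F}.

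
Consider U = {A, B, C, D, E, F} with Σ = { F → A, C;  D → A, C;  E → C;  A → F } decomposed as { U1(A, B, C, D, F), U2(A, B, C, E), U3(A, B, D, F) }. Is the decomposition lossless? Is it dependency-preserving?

lossy but dependency-preserving

Lossless test (chase): Rows 1 and 3 agree on F; apply F→A, C and equate their A, C entries. Rows 1 and 2 agree on A; apply A→F and equate their F entries. No row becomes fully distinguished — the join is lossy.
Dependency preservation: every FD's attributes lie within a single fragment, so each can be enforced locally — preserved.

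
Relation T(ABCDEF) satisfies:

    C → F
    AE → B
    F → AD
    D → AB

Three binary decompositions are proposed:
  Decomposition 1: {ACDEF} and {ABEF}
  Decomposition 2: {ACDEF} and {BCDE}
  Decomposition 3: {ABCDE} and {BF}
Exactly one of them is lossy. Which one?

Decomposition 1: common = {AEF}, closure = {ABDEF} → lossless.
Decomposition 2: common = {CDE}, closure = {ABCDEF} → lossless.
Decomposition 3: common = {B}, closure = {B} → lossy.

Decomposition 3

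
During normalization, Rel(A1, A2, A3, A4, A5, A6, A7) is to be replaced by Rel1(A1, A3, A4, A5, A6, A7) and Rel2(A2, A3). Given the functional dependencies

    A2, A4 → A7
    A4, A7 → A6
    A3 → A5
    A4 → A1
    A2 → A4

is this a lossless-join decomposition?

No

Common attributes: Rel1 ∩ Rel2 = {A3}.
Closure of {A3}: A3 → A5 applies, adding A5. So (A3)⁺ = {A3, A5}.
The closure contains neither all of Rel1 = {A1, A3, A4, A5, A6, A7} nor all of Rel2 = {A2, A3}, so the common attributes are not a superkey of either fragment. The join is lossy.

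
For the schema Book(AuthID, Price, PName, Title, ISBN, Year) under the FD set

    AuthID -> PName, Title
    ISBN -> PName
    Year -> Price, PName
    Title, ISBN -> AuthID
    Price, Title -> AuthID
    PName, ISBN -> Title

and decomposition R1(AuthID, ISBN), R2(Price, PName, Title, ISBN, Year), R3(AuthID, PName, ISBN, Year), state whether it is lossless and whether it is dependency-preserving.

lossless but not dependency-preserving

Lossless test (chase): Rows 1 and 3 agree on AuthID; apply AuthID→PName, Title and equate their PName, Title entries. Rows 2 and 3 agree on Year; apply Year→Price, PName and equate their Price, PName entries. Rows 1 and 2 agree on PName, ISBN; apply PName, ISBN→Title and equate their Title entries. Rows 1 and 2 agree on Title, ISBN; apply Title, ISBN→AuthID and equate their AuthID entries. Row 2 is now all distinguished symbols — the join is lossless.
Dependency preservation: the restricted closure of {AuthID} across the fragments never reaches {PName, Title}, so AuthID → PName, Title cannot be enforced without a join — not preserved.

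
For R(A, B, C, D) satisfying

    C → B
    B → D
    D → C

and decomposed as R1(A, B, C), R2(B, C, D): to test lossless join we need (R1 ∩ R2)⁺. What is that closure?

B, C, D

R1 ∩ R2 = {B, C}.
B → D applies, adding D
Closure: {B, C, D}.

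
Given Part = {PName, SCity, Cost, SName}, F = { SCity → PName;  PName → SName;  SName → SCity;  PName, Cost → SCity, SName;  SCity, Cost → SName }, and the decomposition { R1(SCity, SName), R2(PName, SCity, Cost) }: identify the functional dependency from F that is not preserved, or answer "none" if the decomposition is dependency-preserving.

SCity → PName lies within R2.
PName → SName: restricted closure across fragments reaches SName.
SName → SCity lies within R1.
PName, Cost → SCity, SName: restricted closure across fragments reaches SCity, SName.
SCity, Cost → SName: restricted closure across fragments reaches SName.
Every dependency is enforceable on the fragments, so the decomposition is dependency-preserving.

none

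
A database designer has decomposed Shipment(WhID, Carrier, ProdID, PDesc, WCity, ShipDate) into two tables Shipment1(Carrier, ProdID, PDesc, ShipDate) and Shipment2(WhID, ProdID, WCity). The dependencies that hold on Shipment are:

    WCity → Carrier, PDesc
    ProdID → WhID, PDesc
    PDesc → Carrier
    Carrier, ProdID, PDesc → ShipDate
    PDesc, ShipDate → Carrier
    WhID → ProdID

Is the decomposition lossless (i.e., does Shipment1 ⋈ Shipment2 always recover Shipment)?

Common attributes: Shipment1 ∩ Shipment2 = {ProdID}.
Closure of {ProdID}: ProdID → WhID, PDesc applies, adding WhID, PDesc; PDesc → Carrier applies, adding Carrier; Carrier, ProdID, PDesc → ShipDate applies, adding ShipDate. So (ProdID)⁺ = {WhID, Carrier, ProdID, PDesc, ShipDate}.
This closure contains every attribute of Shipment1, so Shipment1 ∩ Shipment2 → Shipment1. The join is lossless.

Yes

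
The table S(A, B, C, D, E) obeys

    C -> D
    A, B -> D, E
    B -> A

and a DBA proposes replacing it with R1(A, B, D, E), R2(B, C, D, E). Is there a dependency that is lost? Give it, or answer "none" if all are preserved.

C → D lies within R2.
A, B → D, E lies within R1.
B → A lies within R1.
Every dependency is enforceable on the fragments, so the decomposition is dependency-preserving.

none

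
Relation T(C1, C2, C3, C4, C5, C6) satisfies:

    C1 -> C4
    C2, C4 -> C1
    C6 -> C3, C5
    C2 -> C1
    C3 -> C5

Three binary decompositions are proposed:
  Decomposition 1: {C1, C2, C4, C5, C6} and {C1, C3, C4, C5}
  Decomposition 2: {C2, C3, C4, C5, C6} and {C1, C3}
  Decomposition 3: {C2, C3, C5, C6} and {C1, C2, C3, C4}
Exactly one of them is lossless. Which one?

Decomposition 3

Decomposition 1: common = {C1, C4, C5}, closure = {C1, C4, C5} → lossy.
Decomposition 2: common = {C3}, closure = {C3, C5} → lossy.
Decomposition 3: common = {C2, C3}, closure = {C1, C2, C3, C4, C5} → lossless.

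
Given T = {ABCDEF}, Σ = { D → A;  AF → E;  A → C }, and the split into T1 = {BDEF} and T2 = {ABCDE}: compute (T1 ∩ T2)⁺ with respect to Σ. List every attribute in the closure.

T1 ∩ T2 = {BDE}.
D → A applies, adding A
A → C applies, adding C
Closure: {ABCDE}.

ABCDE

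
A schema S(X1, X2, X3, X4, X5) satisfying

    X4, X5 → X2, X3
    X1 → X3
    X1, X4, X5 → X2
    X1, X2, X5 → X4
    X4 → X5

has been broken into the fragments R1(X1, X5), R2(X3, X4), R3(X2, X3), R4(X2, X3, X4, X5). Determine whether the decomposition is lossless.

No

Chase test. Columns are X1, X2, X3, X4, X5; row i has aⱼ where attribute j ∈ Ri, else bᵢⱼ.
Initial tableau (one row per fragment):
  row 1: a1 b12 b13 b14 a5
  row 2: b21 b22 a3 a4 b25
  row 3: b31 a2 a3 b34 b35
  row 4: b41 a2 a3 a4 a5
Rows 2 and 4 agree on X4; apply X4→X5 and equate their X5 entries.
Rows 2 and 4 agree on X4, X5; apply X4, X5→X2, X3 and equate their X2, X3 entries.
No row becomes fully distinguished — the join is lossy.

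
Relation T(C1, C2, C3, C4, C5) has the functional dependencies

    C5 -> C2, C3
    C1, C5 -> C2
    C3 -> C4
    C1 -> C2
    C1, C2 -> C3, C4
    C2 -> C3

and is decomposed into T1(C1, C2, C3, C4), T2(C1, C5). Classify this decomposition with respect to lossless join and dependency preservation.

lossless but not dependency-preserving

Lossless test: (C1)⁺ = {C1, C2, C3, C4}, which contains all of one fragment — lossless.
Dependency preservation: the restricted closure of {C5} across the fragments never reaches {C2, C3}, so C5 → C2, C3 cannot be enforced without a join — not preserved.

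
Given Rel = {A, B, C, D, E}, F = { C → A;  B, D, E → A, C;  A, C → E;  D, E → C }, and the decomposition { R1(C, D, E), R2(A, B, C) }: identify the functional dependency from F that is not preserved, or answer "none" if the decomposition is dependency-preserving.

none

C → A lies within R2.
B, D, E → A, C: restricted closure across fragments reaches A, C.
A, C → E: restricted closure across fragments reaches E.
D, E → C lies within R1.
Every dependency is enforceable on the fragments, so the decomposition is dependency-preserving.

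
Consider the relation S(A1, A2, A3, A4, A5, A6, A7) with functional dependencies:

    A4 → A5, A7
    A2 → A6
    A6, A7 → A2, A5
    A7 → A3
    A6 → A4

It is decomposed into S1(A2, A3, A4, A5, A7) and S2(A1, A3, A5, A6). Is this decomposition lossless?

No

Common attributes: S1 ∩ S2 = {A3, A5}.
No dependency enlarges {A3, A5}, so (A3, A5)⁺ = {A3, A5}.
The closure contains neither all of S1 = {A2, A3, A4, A5, A7} nor all of S2 = {A1, A3, A5, A6}, so the common attributes are not a superkey of either fragment. The join is lossy.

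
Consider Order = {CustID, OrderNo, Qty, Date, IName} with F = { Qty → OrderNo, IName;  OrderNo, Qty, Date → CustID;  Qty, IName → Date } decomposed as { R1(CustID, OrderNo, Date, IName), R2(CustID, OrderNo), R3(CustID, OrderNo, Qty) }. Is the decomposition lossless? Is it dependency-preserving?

Lossless test (chase): applying each FD to every pair of rows produces no changes in the tableau, so no row becomes fully distinguished — the join is lossy.
Dependency preservation: the restricted closure of {Qty} across the fragments never reaches {OrderNo, IName}, so Qty → OrderNo, IName cannot be enforced without a join — not preserved.

lossy and not dependency-preserving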